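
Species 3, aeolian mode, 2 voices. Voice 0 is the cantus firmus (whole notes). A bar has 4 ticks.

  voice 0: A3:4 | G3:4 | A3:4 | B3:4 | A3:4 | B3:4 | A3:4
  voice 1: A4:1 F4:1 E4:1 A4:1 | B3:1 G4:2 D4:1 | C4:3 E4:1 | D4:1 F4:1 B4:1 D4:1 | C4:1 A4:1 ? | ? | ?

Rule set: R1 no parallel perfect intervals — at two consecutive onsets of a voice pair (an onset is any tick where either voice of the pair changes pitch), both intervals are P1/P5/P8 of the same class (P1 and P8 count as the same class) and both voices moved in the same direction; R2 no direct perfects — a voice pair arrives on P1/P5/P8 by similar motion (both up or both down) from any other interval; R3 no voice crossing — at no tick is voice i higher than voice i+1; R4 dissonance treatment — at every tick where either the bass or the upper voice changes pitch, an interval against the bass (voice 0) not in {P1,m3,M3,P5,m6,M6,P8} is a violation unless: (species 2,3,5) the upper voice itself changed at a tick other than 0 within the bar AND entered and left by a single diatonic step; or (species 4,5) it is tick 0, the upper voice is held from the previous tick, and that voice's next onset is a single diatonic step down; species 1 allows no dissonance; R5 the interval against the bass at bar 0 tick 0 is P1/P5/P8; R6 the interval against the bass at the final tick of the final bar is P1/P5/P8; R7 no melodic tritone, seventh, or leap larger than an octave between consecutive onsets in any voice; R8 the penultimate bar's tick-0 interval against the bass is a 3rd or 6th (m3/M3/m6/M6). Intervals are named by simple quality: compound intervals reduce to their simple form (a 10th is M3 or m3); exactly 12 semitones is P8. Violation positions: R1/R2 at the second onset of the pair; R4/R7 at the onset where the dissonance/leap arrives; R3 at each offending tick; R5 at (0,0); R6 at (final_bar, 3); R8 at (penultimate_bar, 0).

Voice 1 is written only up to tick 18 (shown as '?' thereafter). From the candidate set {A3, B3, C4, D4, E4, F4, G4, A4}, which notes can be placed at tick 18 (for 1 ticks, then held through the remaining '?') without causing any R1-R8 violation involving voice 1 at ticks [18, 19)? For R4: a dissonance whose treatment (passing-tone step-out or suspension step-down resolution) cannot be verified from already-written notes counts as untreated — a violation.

{A3, A4, C4, E4, F4}

A3: legal
B3: violates R4,R7
C4: legal
D4: violates R4
E4: legal
F4: legal
G4: violates R4
A4: legal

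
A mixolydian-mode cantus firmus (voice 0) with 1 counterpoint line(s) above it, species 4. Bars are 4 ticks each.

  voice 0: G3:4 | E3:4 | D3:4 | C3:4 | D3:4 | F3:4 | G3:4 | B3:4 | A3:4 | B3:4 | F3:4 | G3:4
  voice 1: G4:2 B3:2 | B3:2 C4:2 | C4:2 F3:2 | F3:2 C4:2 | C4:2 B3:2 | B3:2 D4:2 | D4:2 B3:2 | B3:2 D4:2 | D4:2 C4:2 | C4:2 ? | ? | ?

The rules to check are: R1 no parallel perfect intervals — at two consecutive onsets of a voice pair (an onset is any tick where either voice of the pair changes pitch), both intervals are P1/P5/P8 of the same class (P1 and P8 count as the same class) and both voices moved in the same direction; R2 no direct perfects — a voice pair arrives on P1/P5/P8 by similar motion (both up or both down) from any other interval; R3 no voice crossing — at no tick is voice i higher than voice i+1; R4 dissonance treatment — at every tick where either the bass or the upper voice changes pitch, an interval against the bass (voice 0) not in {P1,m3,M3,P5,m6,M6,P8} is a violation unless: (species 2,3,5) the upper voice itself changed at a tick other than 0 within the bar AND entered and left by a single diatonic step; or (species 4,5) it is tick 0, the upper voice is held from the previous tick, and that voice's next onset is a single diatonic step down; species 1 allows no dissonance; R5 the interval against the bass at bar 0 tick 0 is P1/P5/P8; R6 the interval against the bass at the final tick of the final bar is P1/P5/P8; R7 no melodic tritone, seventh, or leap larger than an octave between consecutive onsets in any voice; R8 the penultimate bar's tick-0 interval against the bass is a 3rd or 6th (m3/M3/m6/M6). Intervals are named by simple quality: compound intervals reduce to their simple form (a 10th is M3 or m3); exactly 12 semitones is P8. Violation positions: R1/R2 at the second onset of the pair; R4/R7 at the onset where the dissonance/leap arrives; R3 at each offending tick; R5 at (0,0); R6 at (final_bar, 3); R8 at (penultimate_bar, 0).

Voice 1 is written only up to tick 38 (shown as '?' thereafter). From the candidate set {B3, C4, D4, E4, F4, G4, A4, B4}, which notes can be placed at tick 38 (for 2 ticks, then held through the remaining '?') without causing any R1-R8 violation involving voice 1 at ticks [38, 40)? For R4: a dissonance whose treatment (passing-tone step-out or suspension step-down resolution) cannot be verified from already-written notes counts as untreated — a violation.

B3: legal
C4: legal
D4: legal
E4: violates R4
F4: violates R4
G4: legal
A4: violates R4
B4: violates R7

{B3, C4, D4, G4}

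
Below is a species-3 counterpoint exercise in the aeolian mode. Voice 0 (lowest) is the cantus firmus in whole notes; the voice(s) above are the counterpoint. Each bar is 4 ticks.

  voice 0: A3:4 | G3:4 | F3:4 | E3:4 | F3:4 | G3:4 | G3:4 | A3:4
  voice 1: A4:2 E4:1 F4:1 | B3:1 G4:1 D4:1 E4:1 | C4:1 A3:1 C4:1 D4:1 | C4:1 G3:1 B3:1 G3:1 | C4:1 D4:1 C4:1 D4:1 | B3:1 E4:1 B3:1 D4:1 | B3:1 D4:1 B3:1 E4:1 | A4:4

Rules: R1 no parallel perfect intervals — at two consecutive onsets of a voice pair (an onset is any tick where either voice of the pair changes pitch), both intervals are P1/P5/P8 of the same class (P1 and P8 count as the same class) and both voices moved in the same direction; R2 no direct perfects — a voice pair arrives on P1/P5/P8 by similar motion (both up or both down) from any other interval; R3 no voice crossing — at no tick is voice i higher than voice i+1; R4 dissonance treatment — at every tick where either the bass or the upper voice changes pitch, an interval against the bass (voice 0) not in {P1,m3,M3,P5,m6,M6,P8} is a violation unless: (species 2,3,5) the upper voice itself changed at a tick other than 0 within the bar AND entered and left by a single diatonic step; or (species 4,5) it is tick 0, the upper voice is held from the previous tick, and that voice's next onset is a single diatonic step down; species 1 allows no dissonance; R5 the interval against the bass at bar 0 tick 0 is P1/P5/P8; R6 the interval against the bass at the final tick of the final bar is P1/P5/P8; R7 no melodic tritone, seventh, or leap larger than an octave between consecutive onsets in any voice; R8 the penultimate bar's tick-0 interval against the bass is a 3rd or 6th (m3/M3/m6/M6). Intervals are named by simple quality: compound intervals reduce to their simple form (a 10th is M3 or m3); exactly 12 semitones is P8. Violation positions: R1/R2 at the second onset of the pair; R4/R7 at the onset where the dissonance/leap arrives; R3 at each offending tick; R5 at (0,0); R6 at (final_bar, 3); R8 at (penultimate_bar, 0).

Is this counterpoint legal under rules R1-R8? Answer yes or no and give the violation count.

bar 0: v0=A3 v1=A4 (P8)
bar 1: v0=G3 v1=B3 (M3)
bar 2: v0=F3 v1=C4 (P5)
bar 3: v0=E3 v1=C4 (m6)
bar 4: v0=F3 v1=C4 (P5)
bar 5: v0=G3 v1=B3 (M3)
bar 6: v0=G3 v1=B3 (M3)
bar 7: v0=A3 v1=A4 (P8)
  R7 @ bar1.0: F4->B3 leap 6st
  R2 @ bar2.0: G3/E4 M6 -> F3/C4 P5 similar
  R2 @ bar4.0: E3/G3 m3 -> F3/C4 P5 similar
  R2 @ bar7.0: G3/E4 M6 -> A3/A4 P8 similar

No (4 violations)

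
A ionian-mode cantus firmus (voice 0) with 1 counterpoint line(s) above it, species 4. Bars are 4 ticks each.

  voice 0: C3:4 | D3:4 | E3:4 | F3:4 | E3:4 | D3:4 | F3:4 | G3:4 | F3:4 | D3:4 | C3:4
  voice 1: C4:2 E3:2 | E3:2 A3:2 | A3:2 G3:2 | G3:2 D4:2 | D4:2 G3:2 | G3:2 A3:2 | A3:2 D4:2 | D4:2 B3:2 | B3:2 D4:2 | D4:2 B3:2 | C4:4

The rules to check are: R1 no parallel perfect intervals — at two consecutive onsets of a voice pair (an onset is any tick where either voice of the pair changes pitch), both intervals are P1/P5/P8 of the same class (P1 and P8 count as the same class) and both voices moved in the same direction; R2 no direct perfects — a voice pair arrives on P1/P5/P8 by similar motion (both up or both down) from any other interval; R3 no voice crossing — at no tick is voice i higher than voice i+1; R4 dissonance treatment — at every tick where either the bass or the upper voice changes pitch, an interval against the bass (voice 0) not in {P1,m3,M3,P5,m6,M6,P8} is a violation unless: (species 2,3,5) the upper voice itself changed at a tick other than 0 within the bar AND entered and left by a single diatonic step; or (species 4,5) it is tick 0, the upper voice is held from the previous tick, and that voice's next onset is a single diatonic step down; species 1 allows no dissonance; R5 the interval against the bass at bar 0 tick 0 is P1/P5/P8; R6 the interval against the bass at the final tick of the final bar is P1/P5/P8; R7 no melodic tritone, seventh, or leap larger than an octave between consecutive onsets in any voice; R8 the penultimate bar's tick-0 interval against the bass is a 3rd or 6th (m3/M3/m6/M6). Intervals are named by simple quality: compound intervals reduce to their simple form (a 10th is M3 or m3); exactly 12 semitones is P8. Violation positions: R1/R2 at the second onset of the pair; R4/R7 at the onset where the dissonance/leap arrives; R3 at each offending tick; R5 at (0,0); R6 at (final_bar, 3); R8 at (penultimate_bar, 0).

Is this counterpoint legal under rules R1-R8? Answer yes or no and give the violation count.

No (6 violations)

bar 0: v0=C3 v1=C4 (P8)
bar 1: v0=D3 v1=E3 (M2)
bar 2: v0=E3 v1=A3 (P4)
bar 3: v0=F3 v1=G3 (M2)
bar 4: v0=E3 v1=D4 (m7)
bar 5: v0=D3 v1=G3 (P4)
bar 6: v0=F3 v1=A3 (M3)
bar 7: v0=G3 v1=D4 (P5)
bar 8: v0=F3 v1=B3 (TT)
bar 9: v0=D3 v1=D4 (P8)
bar 10: v0=C3 v1=C4 (P8)
  R4 @ bar1.0: D3/E3 M2 untreated
  R4 @ bar3.0: F3/G3 M2 untreated
  R4 @ bar4.0: E3/D4 m7 untreated
  R4 @ bar5.0: D3/G3 P4 untreated
  R4 @ bar8.0: F3/B3 TT untreated
  R8 @ bar9.0: penult P8 not 3rd/6th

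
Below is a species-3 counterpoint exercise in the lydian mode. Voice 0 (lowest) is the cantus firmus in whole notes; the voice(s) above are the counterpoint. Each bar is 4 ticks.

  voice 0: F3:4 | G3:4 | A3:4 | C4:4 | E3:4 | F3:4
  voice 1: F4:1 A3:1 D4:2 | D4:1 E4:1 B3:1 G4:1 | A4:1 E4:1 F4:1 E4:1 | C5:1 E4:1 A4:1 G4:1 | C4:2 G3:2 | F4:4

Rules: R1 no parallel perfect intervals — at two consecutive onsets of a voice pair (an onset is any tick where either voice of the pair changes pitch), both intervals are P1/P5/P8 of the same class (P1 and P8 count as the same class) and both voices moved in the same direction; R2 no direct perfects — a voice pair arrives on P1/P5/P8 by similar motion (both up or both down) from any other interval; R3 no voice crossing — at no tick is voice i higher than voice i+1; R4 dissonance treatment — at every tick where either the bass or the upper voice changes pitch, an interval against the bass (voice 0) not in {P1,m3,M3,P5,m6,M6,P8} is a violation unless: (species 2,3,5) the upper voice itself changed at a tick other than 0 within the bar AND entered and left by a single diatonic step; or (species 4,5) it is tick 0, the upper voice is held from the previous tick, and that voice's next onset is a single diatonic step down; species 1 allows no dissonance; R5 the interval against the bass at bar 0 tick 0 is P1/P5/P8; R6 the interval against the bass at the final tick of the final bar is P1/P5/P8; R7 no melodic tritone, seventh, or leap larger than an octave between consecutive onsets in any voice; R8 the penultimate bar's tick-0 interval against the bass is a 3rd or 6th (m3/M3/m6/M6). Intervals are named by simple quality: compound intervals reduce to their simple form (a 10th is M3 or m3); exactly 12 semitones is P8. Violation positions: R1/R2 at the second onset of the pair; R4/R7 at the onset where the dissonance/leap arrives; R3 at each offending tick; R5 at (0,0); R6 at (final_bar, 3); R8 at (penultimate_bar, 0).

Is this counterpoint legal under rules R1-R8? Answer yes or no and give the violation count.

bar 0: v0=F3 v1=F4 (P8)
bar 1: v0=G3 v1=D4 (P5)
bar 2: v0=A3 v1=A4 (P8)
bar 3: v0=C4 v1=C5 (P8)
bar 4: v0=E3 v1=C4 (m6)
bar 5: v0=F3 v1=F4 (P8)
  R1 @ bar2.0: G3/G4 P8 -> A3/A4 P8 similar
  R2 @ bar3.0: A3/E4 P5 -> C4/C5 P8 similar
  R2 @ bar5.0: E3/G3 m3 -> F3/F4 P8 similar
  R7 @ bar5.0: G3->F4 leap 10st

No (4 violations)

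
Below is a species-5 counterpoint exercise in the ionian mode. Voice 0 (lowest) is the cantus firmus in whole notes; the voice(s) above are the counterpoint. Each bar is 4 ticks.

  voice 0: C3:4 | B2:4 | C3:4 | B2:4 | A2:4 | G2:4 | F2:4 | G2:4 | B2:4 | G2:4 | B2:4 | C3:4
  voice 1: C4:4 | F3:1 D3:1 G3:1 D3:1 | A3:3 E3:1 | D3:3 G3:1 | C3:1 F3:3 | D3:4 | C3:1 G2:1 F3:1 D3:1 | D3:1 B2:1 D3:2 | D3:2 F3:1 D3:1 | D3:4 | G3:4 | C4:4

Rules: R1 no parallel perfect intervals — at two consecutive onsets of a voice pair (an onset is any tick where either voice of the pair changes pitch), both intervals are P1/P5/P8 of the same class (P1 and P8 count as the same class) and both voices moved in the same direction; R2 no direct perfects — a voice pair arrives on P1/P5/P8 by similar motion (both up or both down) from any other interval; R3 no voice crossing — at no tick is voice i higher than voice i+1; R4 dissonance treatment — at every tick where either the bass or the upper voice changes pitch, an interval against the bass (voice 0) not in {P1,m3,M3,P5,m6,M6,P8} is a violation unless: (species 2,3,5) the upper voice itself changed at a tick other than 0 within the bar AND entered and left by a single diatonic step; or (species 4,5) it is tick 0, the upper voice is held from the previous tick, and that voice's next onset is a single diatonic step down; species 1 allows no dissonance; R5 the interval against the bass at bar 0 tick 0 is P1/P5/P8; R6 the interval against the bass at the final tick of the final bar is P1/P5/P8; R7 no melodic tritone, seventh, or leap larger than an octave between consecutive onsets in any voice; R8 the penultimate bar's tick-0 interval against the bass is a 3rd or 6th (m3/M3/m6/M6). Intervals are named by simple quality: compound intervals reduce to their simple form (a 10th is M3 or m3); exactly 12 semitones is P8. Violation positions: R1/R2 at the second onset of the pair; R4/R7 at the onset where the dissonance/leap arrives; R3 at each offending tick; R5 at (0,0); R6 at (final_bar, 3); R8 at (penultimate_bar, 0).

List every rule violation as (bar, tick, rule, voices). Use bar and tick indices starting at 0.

bar 0: v0=C3 v1=C4 downbeat P8
bar 1: v0=B2 v1=F3 downbeat TT
bar 2: v0=C3 v1=A3 downbeat M6
bar 3: v0=B2 v1=D3 downbeat m3
bar 4: v0=A2 v1=C3 downbeat m3
bar 5: v0=G2 v1=D3 downbeat P5
bar 6: v0=F2 v1=C3 downbeat P5
bar 7: v0=G2 v1=D3 downbeat P5
bar 8: v0=B2 v1=D3 downbeat m3
bar 9: v0=G2 v1=D3 downbeat P5
bar 10: v0=B2 v1=G3 downbeat m6
bar 11: v0=C3 v1=C4 downbeat P8
  -> R4 @ bar 1 tick 0 v(0, 1): B2/F3 TT untreated
  -> R2 @ bar 5 tick 0 v(0, 1): A2/F3 m6 -> G2/D3 P5 similar
  -> R1 @ bar 6 tick 0 v(0, 1): G2/D3 P5 -> F2/C3 P5 similar
  -> R4 @ bar 6 tick 1 v(0, 1): F2/G2 M2 untreated
  -> R7 @ bar 6 tick 2 v(1,): G2->F3 leap 10st
  -> R4 @ bar 8 tick 2 v(0, 1): B2/F3 TT untreated
  -> R2 @ bar 11 tick 0 v(0, 1): B2/G3 m6 -> C3/C4 P8 similar

(1, 0, R4, (0, 1))
(5, 0, R2, (0, 1))
(6, 0, R1, (0, 1))
(6, 1, R4, (0, 1))
(6, 2, R7, (1,))
(8, 2, R4, (0, 1))
(11, 0, R2, (0, 1))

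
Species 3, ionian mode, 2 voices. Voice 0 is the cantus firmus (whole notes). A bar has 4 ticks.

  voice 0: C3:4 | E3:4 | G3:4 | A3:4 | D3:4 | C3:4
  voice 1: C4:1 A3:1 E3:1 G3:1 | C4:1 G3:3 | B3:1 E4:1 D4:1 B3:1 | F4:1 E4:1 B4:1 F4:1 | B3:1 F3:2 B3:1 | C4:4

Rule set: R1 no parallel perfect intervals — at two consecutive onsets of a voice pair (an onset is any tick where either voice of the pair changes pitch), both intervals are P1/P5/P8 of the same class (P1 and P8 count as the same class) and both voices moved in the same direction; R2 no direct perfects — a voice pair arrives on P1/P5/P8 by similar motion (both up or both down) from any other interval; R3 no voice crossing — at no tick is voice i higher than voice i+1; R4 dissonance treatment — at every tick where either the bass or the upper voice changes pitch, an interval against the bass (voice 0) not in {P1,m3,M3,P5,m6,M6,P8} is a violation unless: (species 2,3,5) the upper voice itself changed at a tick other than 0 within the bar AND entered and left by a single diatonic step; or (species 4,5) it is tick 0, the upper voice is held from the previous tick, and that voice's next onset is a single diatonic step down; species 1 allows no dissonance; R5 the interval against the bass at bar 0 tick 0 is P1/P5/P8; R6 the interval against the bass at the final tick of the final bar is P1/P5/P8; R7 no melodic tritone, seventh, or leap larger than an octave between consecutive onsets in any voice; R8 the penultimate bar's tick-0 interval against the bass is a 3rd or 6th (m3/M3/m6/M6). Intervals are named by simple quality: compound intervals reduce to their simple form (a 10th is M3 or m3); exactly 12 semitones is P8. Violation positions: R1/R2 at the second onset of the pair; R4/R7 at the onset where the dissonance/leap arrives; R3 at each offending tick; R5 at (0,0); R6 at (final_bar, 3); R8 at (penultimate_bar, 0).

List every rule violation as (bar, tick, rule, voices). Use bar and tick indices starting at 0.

(3, 0, R7, (1,))
(3, 2, R4, (0, 1))
(3, 3, R7, (1,))
(4, 0, R7, (1,))
(4, 1, R7, (1,))
(4, 3, R7, (1,))

bar 0: v0=C3 v1=C4 downbeat P8
bar 1: v0=E3 v1=C4 downbeat m6
bar 2: v0=G3 v1=B3 downbeat M3
bar 3: v0=A3 v1=F4 downbeat m6
bar 4: v0=D3 v1=B3 downbeat M6
bar 5: v0=C3 v1=C4 downbeat P8
  -> R7 @ bar 3 tick 0 v(1,): B3->F4 leap 6st
  -> R4 @ bar 3 tick 2 v(0, 1): A3/B4 M2 untreated
  -> R7 @ bar 3 tick 3 v(1,): B4->F4 leap 6st
  -> R7 @ bar 4 tick 0 v(1,): F4->B3 leap 6st
  -> R7 @ bar 4 tick 1 v(1,): B3->F3 leap 6st
  -> R7 @ bar 4 tick 3 v(1,): F3->B3 leap 6st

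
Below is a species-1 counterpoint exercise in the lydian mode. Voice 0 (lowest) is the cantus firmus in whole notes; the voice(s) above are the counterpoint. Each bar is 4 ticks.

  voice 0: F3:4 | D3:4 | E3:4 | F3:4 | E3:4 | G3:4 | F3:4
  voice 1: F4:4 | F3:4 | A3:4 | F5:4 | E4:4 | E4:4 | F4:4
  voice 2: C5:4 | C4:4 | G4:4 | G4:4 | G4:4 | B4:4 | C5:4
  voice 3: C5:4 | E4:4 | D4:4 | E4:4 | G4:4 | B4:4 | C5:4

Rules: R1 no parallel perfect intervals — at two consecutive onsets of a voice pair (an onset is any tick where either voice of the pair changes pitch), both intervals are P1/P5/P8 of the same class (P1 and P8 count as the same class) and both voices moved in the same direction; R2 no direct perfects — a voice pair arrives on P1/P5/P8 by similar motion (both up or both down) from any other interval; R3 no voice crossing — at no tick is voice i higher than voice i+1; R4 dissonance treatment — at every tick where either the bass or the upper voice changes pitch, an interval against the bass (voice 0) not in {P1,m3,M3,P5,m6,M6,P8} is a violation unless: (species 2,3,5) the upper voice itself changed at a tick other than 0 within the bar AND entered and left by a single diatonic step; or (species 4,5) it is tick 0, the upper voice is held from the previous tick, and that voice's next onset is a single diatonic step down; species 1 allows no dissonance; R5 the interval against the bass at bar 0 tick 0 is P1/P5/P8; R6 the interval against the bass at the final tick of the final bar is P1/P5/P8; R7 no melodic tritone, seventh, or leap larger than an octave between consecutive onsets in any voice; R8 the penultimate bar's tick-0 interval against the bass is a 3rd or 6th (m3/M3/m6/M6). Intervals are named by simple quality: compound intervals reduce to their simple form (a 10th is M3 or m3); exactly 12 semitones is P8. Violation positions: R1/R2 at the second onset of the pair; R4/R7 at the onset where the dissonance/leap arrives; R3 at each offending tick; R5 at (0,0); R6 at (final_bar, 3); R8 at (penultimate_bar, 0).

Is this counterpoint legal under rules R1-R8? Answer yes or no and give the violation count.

No (27 violations)

bar 0: v0=F3 v1=F4 v2=C5 v3=C5 (P5)
bar 1: v0=D3 v1=F3 v2=C4 v3=E4 (M2)
bar 2: v0=E3 v1=A3 v2=G4 v3=D4 (m7)
bar 3: v0=F3 v1=F5 v2=G4 v3=E4 (M7)
bar 4: v0=E3 v1=E4 v2=G4 v3=G4 (m3)
bar 5: v0=G3 v1=E4 v2=B4 v3=B4 (M3)
bar 6: v0=F3 v1=F4 v2=C5 v3=C5 (P5)
  R1 @ bar1.0: F4/C5 P5 -> F3/C4 P5 similar
  R4 @ bar1.0: D3/C4 m7 untreated
  R4 @ bar1.0: D3/E4 M2 untreated
  R3 @ bar2.0: G4 above D4
  R4 @ bar2.0: E3/A3 P4 untreated
  R4 @ bar2.0: E3/D4 m7 untreated
  R3 @ bar2.1: G4 above D4
  R3 @ bar2.2: G4 above D4
  R3 @ bar2.3: G4 above D4
  R2 @ bar3.0: E3/A3 P4 -> F3/F5 P1 similar
  R3 @ bar3.0: F5 above G4
  R3 @ bar3.0: G4 above E4
  R4 @ bar3.0: F3/G4 M2 untreated
  R4 @ bar3.0: F3/E4 M7 untreated
  R7 @ bar3.0: A3->F5 leap 20st
  R3 @ bar3.1: F5 above G4
  R3 @ bar3.1: G4 above E4
  R3 @ bar3.2: F5 above G4
  R3 @ bar3.2: G4 above E4
  R3 @ bar3.3: F5 above G4
  R3 @ bar3.3: G4 above E4
  R1 @ bar4.0: F3/F5 P1 -> E3/E4 P8 similar
  R7 @ bar4.0: F5->E4 leap 13st
  R1 @ bar5.0: G4/G4 P1 -> B4/B4 P1 similar
  R1 @ bar6.0: E4/B4 P5 -> F4/C5 P5 similar
  R1 @ bar6.0: E4/B4 P5 -> F4/C5 P5 similar
  R1 @ bar6.0: B4/B4 P1 -> C5/C5 P1 similar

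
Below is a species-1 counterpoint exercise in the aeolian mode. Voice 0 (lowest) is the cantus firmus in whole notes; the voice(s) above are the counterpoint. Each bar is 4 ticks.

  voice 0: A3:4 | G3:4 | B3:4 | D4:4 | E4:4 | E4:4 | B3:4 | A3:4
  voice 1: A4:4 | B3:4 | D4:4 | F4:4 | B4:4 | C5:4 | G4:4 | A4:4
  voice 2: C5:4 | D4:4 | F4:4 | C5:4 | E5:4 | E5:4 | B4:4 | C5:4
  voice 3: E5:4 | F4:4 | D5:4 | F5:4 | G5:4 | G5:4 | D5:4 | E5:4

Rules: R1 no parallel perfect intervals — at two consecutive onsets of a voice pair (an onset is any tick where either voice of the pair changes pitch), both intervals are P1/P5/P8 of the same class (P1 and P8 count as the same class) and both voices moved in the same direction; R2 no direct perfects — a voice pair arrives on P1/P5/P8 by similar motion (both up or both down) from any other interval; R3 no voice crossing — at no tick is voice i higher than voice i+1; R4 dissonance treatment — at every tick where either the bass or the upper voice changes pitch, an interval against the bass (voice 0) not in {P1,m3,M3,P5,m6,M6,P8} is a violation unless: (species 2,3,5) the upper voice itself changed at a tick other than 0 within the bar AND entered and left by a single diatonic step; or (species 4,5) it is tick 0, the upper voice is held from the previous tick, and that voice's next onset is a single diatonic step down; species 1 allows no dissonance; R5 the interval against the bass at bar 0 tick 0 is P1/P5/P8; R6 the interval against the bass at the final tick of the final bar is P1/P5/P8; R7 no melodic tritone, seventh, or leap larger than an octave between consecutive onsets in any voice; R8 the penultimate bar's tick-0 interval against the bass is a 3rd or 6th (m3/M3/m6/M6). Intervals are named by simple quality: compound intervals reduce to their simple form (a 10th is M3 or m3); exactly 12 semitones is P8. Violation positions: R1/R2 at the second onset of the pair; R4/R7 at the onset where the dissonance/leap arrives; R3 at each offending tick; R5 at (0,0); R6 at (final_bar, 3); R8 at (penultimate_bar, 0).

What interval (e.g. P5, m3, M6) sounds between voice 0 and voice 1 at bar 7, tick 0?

voice 0=A3 voice 1=A4 -> P8

P8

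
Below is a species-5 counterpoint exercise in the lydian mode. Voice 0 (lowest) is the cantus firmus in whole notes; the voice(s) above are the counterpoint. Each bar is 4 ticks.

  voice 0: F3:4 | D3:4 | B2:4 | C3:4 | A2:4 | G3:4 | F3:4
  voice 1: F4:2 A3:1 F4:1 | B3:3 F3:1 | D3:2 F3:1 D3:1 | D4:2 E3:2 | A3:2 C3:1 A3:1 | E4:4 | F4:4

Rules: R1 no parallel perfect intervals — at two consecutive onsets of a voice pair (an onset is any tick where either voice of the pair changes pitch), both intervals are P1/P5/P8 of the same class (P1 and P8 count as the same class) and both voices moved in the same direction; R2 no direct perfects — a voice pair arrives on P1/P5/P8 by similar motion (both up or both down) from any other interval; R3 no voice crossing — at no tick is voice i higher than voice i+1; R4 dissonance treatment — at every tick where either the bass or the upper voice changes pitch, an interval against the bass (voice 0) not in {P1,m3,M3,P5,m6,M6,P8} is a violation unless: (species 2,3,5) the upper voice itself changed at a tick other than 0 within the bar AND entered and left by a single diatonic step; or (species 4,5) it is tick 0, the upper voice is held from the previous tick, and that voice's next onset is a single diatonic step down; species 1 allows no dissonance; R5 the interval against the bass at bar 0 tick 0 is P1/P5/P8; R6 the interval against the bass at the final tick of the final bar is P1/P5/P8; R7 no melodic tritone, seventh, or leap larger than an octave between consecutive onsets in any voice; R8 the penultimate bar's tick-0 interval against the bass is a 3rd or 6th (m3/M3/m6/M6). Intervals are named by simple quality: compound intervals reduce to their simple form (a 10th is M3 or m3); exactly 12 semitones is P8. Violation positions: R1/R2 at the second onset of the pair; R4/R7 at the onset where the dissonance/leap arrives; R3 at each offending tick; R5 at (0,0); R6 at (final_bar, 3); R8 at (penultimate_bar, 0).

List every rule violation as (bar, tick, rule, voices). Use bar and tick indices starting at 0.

bar 0: v0=F3 v1=F4 downbeat P8
bar 1: v0=D3 v1=B3 downbeat M6
bar 2: v0=B2 v1=D3 downbeat m3
bar 3: v0=C3 v1=D4 downbeat M2
bar 4: v0=A2 v1=A3 downbeat P8
bar 5: v0=G3 v1=E4 downbeat M6
bar 6: v0=F3 v1=F4 downbeat P8
  -> R7 @ bar 1 tick 0 v(1,): F4->B3 leap 6st
  -> R7 @ bar 1 tick 3 v(1,): B3->F3 leap 6st
  -> R4 @ bar 2 tick 2 v(0, 1): B2/F3 TT untreated
  -> R4 @ bar 3 tick 0 v(0, 1): C3/D4 M2 untreated
  -> R7 @ bar 3 tick 2 v(1,): D4->E3 leap 10st
  -> R7 @ bar 5 tick 0 v(0,): A2->G3 leap 10st

(1, 0, R7, (1,))
(1, 3, R7, (1,))
(2, 2, R4, (0, 1))
(3, 0, R4, (0, 1))
(3, 2, R7, (1,))
(5, 0, R7, (0,))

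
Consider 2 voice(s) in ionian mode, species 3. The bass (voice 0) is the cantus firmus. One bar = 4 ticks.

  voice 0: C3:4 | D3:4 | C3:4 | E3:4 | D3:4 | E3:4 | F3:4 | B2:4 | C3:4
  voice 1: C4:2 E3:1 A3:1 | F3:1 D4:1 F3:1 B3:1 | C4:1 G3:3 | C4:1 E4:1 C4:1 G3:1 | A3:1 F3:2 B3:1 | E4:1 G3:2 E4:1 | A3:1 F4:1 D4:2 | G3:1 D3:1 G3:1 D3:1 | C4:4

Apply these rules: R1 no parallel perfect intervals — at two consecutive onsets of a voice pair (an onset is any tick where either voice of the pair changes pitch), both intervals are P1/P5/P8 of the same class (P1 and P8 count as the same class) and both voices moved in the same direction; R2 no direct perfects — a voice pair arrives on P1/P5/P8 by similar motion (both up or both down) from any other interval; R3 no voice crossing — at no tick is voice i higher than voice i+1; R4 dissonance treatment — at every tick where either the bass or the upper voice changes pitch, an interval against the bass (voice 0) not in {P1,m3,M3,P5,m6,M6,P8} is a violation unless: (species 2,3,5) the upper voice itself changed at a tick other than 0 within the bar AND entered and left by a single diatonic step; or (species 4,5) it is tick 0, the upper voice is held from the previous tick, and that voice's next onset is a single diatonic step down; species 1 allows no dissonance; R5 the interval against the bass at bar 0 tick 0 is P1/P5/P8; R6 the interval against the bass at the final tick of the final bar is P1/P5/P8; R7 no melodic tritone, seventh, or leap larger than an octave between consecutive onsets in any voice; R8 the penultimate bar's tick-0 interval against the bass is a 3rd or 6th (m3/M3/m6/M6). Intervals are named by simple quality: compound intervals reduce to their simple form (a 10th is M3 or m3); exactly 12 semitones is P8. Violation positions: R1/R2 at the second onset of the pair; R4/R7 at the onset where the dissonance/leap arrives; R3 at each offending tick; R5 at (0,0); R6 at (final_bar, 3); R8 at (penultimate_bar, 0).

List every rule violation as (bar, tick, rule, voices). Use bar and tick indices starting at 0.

(1, 3, R7, (1,))
(4, 3, R7, (1,))
(5, 0, R2, (0, 1))
(7, 0, R7, (0,))
(8, 0, R2, (0, 1))
(8, 0, R7, (1,))

bar 0: v0=C3 v1=C4 downbeat P8
bar 1: v0=D3 v1=F3 downbeat m3
bar 2: v0=C3 v1=C4 downbeat P8
bar 3: v0=E3 v1=C4 downbeat m6
bar 4: v0=D3 v1=A3 downbeat P5
bar 5: v0=E3 v1=E4 downbeat P8
bar 6: v0=F3 v1=A3 downbeat M3
bar 7: v0=B2 v1=G3 downbeat m6
bar 8: v0=C3 v1=C4 downbeat P8
  -> R7 @ bar 1 tick 3 v(1,): F3->B3 leap 6st
  -> R7 @ bar 4 tick 3 v(1,): F3->B3 leap 6st
  -> R2 @ bar 5 tick 0 v(0, 1): D3/B3 M6 -> E3/E4 P8 similar
  -> R7 @ bar 7 tick 0 v(0,): F3->B2 leap 6st
  -> R2 @ bar 8 tick 0 v(0, 1): B2/D3 m3 -> C3/C4 P8 similar
  -> R7 @ bar 8 tick 0 v(1,): D3->C4 leap 10st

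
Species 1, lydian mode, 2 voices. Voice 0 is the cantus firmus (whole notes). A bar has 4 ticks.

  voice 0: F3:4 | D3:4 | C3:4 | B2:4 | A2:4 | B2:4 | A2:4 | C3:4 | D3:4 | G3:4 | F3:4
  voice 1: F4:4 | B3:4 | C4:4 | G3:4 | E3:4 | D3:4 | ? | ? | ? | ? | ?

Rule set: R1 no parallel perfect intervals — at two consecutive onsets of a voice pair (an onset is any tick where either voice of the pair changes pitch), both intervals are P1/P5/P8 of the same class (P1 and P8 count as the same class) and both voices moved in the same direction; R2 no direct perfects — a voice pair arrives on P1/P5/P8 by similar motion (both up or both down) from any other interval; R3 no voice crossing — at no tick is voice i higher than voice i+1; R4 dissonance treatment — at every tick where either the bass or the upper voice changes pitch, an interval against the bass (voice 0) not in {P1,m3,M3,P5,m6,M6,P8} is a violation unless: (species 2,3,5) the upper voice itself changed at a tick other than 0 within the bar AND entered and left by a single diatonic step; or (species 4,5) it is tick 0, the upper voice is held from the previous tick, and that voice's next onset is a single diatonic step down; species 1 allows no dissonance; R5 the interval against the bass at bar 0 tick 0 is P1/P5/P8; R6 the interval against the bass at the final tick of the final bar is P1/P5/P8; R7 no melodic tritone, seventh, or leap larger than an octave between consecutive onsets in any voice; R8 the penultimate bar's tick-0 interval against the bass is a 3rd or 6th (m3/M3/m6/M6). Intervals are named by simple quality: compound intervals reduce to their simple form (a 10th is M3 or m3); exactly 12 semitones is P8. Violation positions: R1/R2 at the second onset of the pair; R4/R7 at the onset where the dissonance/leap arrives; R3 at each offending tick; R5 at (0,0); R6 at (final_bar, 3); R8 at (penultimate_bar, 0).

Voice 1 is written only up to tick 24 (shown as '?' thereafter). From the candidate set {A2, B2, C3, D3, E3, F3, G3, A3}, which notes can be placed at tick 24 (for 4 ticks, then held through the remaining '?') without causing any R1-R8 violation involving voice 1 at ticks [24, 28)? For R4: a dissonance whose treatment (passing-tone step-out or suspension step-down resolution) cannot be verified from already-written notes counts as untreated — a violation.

A2: violates R2
B2: violates R4
C3: legal
D3: violates R4
E3: legal
F3: legal
G3: violates R4
A3: legal

{A3, C3, E3, F3}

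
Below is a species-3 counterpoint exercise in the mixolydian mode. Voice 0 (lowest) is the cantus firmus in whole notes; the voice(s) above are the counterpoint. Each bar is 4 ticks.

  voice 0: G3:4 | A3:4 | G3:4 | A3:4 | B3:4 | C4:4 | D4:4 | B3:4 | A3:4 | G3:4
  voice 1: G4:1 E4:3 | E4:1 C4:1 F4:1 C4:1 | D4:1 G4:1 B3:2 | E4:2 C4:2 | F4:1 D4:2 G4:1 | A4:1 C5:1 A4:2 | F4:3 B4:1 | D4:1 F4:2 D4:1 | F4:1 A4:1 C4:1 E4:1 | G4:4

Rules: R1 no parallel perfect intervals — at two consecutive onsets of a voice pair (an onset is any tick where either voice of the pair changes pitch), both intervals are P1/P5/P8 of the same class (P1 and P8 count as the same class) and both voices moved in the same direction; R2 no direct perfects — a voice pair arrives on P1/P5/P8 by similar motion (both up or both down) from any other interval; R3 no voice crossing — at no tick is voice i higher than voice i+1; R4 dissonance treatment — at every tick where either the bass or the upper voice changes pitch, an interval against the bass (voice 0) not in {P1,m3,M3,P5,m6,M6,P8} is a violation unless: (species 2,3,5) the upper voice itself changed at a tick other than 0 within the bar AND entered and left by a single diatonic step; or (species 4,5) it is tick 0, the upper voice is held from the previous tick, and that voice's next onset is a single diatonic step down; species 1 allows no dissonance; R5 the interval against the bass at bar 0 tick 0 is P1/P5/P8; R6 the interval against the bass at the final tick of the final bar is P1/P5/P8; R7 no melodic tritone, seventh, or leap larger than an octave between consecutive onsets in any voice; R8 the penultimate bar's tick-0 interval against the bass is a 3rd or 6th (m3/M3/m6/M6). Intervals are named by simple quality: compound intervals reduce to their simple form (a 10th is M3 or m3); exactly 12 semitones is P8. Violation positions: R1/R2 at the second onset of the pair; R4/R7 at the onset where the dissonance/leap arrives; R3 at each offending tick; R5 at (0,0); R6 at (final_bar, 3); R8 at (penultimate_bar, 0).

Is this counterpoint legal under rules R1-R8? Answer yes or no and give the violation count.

bar 0: v0=G3 v1=G4 (P8)
bar 1: v0=A3 v1=E4 (P5)
bar 2: v0=G3 v1=D4 (P5)
bar 3: v0=A3 v1=E4 (P5)
bar 4: v0=B3 v1=F4 (TT)
bar 5: v0=C4 v1=A4 (M6)
bar 6: v0=D4 v1=F4 (m3)
bar 7: v0=B3 v1=D4 (m3)
bar 8: v0=A3 v1=F4 (m6)
bar 9: v0=G3 v1=G4 (P8)
  R2 @ bar3.0: G3/B3 M3 -> A3/E4 P5 similar
  R4 @ bar4.0: B3/F4 TT untreated
  R7 @ bar6.3: F4->B4 leap 6st
  R4 @ bar7.1: B3/F4 TT untreated

No (4 violations)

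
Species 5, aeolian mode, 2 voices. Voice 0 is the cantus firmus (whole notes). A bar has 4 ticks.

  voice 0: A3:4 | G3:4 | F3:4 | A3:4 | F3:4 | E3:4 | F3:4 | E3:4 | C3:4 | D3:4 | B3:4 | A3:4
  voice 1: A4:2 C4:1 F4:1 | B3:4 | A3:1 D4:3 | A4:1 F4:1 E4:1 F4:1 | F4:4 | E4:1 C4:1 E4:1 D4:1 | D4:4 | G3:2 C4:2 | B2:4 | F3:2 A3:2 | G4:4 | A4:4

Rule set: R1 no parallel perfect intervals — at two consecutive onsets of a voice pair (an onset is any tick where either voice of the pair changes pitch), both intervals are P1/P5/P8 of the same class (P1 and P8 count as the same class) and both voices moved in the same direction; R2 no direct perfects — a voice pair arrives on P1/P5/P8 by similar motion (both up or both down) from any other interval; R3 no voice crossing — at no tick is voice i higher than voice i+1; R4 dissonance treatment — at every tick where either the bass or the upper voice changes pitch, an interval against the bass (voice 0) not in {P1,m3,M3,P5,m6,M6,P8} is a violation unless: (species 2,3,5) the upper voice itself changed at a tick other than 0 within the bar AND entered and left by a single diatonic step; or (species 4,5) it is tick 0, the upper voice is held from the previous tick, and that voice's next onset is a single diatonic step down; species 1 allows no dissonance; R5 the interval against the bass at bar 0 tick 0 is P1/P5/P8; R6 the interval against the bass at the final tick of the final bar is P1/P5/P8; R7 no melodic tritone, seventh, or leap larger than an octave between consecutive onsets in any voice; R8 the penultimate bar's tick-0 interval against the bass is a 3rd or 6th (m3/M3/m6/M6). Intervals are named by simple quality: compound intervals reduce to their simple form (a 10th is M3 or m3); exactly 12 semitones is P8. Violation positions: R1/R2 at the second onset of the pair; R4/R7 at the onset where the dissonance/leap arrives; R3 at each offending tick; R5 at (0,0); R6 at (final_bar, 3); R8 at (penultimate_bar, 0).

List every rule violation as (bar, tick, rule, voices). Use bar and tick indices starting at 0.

bar 0: v0=A3 v1=A4 downbeat P8
bar 1: v0=G3 v1=B3 downbeat M3
bar 2: v0=F3 v1=A3 downbeat M3
bar 3: v0=A3 v1=A4 downbeat P8
bar 4: v0=F3 v1=F4 downbeat P8
bar 5: v0=E3 v1=E4 downbeat P8
bar 6: v0=F3 v1=D4 downbeat M6
bar 7: v0=E3 v1=G3 downbeat m3
bar 8: v0=C3 v1=B2 downbeat m2
bar 9: v0=D3 v1=F3 downbeat m3
bar 10: v0=B3 v1=G4 downbeat m6
bar 11: v0=A3 v1=A4 downbeat P8
  -> R7 @ bar 1 tick 0 v(1,): F4->B3 leap 6st
  -> R2 @ bar 3 tick 0 v(0, 1): F3/D4 M6 -> A3/A4 P8 similar
  -> R1 @ bar 5 tick 0 v(0, 1): F3/F4 P8 -> E3/E4 P8 similar
  -> R4 @ bar 5 tick 3 v(0, 1): E3/D4 m7 untreated
  -> R3 @ bar 8 tick 0 v(0, 1): C3 above B2
  -> R4 @ bar 8 tick 0 v(0, 1): C3/B2 m2 untreated
  -> R7 @ bar 8 tick 0 v(1,): C4->B2 leap 13st
  -> R3 @ bar 8 tick 1 v(0, 1): C3 above B2
  -> R3 @ bar 8 tick 2 v(0, 1): C3 above B2
  -> R3 @ bar 8 tick 3 v(0, 1): C3 above B2
  -> R7 @ bar 9 tick 0 v(1,): B2->F3 leap 6st
  -> R7 @ bar 10 tick 0 v(1,): A3->G4 leap 10st

(1, 0, R7, (1,))
(3, 0, R2, (0, 1))
(5, 0, R1, (0, 1))
(5, 3, R4, (0, 1))
(8, 0, R3, (0, 1))
(8, 0, R4, (0, 1))
(8, 0, R7, (1,))
(8, 1, R3, (0, 1))
(8, 2, R3, (0, 1))
(8, 3, R3, (0, 1))
(9, 0, R7, (1,))
(10, 0, R7, (1,))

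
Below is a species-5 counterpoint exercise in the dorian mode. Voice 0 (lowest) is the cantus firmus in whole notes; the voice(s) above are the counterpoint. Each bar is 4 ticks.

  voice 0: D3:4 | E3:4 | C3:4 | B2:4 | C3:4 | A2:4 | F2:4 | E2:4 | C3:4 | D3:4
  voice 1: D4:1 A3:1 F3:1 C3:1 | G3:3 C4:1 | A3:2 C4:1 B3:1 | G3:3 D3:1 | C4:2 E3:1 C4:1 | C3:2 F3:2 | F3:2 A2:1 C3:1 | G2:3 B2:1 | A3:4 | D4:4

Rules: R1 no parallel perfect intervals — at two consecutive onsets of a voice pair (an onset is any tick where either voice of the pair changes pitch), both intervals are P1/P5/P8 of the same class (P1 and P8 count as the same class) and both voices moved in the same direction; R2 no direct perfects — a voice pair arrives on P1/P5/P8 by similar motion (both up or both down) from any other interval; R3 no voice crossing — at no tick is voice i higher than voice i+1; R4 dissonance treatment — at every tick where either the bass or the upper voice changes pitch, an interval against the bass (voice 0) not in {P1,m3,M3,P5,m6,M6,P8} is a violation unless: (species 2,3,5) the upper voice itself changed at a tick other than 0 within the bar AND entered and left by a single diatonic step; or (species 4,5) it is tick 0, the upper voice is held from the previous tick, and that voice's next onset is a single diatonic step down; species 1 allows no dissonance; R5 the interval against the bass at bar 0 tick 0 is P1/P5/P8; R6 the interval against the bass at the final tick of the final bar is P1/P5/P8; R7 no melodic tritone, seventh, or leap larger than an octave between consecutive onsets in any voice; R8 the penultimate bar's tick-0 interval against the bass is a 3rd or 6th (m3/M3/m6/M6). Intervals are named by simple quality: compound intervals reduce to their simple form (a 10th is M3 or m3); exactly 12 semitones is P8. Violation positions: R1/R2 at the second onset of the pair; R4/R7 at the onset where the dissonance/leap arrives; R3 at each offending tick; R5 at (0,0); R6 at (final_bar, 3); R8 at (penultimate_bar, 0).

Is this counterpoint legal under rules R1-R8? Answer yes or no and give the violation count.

No (7 violations)

bar 0: v0=D3 v1=D4 (P8)
bar 1: v0=E3 v1=G3 (m3)
bar 2: v0=C3 v1=A3 (M6)
bar 3: v0=B2 v1=G3 (m6)
bar 4: v0=C3 v1=C4 (P8)
bar 5: v0=A2 v1=C3 (m3)
bar 6: v0=F2 v1=F3 (P8)
bar 7: v0=E2 v1=G2 (m3)
bar 8: v0=C3 v1=A3 (M6)
bar 9: v0=D3 v1=D4 (P8)
  R3 @ bar0.3: D3 above C3
  R4 @ bar0.3: D3/C3 M2 untreated
  R4 @ bar2.3: C3/B3 M7 untreated
  R2 @ bar4.0: B2/D3 m3 -> C3/C4 P8 similar
  R7 @ bar4.0: D3->C4 leap 10st
  R7 @ bar8.0: B2->A3 leap 10st
  R2 @ bar9.0: C3/A3 M6 -> D3/D4 P8 similar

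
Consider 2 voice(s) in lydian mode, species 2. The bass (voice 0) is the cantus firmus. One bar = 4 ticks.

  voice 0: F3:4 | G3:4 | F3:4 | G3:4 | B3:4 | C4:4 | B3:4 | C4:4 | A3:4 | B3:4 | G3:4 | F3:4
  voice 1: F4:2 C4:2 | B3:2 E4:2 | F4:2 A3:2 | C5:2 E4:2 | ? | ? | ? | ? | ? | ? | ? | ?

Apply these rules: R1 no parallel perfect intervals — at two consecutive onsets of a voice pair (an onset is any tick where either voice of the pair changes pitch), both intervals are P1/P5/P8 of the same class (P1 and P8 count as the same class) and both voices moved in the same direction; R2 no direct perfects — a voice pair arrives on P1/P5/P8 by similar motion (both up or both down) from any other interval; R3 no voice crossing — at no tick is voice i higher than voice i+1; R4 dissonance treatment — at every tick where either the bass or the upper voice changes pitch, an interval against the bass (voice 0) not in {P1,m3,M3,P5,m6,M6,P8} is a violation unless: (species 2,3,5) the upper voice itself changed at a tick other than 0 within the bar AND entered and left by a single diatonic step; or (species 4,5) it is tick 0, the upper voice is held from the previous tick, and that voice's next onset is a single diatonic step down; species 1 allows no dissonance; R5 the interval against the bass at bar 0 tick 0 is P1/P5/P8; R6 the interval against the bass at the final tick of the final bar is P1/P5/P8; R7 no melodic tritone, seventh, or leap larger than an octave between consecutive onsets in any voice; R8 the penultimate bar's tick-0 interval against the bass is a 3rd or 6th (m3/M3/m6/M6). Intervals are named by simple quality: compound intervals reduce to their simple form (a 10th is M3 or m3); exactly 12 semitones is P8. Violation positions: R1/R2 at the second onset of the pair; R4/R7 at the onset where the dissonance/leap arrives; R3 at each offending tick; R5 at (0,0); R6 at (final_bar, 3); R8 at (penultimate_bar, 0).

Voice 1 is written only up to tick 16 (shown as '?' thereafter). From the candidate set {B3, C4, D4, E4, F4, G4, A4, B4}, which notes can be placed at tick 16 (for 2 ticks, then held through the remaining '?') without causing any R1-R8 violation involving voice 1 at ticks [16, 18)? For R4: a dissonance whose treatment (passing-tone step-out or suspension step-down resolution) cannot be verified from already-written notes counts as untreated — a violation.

{B3, D4, G4}

B3: legal
C4: violates R4
D4: legal
E4: violates R4
F4: violates R4
G4: legal
A4: violates R4
B4: violates R2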